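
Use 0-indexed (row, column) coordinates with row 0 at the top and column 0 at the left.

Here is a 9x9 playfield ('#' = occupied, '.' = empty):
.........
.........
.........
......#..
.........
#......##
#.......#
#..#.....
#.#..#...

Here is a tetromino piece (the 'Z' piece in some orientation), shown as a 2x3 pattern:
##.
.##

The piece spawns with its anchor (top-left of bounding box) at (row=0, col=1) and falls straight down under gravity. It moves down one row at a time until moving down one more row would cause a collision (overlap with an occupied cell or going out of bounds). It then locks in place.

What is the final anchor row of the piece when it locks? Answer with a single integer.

Spawn at (row=0, col=1). Try each row:
  row 0: fits
  row 1: fits
  row 2: fits
  row 3: fits
  row 4: fits
  row 5: fits
  row 6: blocked -> lock at row 5

Answer: 5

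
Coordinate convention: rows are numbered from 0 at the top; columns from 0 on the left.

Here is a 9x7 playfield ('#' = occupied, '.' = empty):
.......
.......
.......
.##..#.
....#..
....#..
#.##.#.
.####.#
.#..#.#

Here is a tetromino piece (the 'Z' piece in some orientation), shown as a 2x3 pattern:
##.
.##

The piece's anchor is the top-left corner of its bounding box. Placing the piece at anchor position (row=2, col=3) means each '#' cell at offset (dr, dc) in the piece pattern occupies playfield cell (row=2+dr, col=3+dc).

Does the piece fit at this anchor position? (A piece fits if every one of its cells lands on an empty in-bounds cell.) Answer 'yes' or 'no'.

Check each piece cell at anchor (2, 3):
  offset (0,0) -> (2,3): empty -> OK
  offset (0,1) -> (2,4): empty -> OK
  offset (1,1) -> (3,4): empty -> OK
  offset (1,2) -> (3,5): occupied ('#') -> FAIL
All cells valid: no

Answer: no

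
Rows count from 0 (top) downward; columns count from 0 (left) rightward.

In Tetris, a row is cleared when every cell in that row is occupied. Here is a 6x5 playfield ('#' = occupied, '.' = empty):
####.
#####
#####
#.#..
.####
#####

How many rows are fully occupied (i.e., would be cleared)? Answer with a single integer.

Answer: 3

Derivation:
Check each row:
  row 0: 1 empty cell -> not full
  row 1: 0 empty cells -> FULL (clear)
  row 2: 0 empty cells -> FULL (clear)
  row 3: 3 empty cells -> not full
  row 4: 1 empty cell -> not full
  row 5: 0 empty cells -> FULL (clear)
Total rows cleared: 3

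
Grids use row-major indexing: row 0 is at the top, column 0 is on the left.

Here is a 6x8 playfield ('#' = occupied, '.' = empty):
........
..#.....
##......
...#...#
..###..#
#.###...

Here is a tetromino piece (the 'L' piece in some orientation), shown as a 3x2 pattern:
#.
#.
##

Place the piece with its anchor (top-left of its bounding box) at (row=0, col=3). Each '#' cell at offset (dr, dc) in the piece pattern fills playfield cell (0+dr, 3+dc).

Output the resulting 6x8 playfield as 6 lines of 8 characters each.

Answer: ...#....
..##....
##.##...
...#...#
..###..#
#.###...

Derivation:
Fill (0+0,3+0) = (0,3)
Fill (0+1,3+0) = (1,3)
Fill (0+2,3+0) = (2,3)
Fill (0+2,3+1) = (2,4)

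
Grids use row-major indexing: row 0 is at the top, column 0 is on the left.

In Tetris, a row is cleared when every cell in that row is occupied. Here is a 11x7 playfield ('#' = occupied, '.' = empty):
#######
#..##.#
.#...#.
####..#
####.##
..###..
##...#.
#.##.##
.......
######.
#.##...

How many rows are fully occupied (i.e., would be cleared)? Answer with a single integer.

Answer: 1

Derivation:
Check each row:
  row 0: 0 empty cells -> FULL (clear)
  row 1: 3 empty cells -> not full
  row 2: 5 empty cells -> not full
  row 3: 2 empty cells -> not full
  row 4: 1 empty cell -> not full
  row 5: 4 empty cells -> not full
  row 6: 4 empty cells -> not full
  row 7: 2 empty cells -> not full
  row 8: 7 empty cells -> not full
  row 9: 1 empty cell -> not full
  row 10: 4 empty cells -> not full
Total rows cleared: 1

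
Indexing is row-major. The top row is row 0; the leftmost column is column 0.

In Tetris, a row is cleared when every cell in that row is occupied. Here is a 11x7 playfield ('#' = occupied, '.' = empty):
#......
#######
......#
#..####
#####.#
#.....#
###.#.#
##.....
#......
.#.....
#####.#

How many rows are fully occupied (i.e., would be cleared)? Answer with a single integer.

Answer: 1

Derivation:
Check each row:
  row 0: 6 empty cells -> not full
  row 1: 0 empty cells -> FULL (clear)
  row 2: 6 empty cells -> not full
  row 3: 2 empty cells -> not full
  row 4: 1 empty cell -> not full
  row 5: 5 empty cells -> not full
  row 6: 2 empty cells -> not full
  row 7: 5 empty cells -> not full
  row 8: 6 empty cells -> not full
  row 9: 6 empty cells -> not full
  row 10: 1 empty cell -> not full
Total rows cleared: 1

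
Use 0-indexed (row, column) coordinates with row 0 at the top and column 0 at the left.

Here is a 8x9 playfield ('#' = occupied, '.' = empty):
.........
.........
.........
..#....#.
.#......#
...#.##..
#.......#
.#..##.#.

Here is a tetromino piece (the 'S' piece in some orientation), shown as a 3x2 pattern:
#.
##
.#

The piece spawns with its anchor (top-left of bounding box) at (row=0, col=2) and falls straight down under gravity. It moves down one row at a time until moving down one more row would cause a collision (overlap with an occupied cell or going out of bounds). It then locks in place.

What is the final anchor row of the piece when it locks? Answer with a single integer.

Answer: 1

Derivation:
Spawn at (row=0, col=2). Try each row:
  row 0: fits
  row 1: fits
  row 2: blocked -> lock at row 1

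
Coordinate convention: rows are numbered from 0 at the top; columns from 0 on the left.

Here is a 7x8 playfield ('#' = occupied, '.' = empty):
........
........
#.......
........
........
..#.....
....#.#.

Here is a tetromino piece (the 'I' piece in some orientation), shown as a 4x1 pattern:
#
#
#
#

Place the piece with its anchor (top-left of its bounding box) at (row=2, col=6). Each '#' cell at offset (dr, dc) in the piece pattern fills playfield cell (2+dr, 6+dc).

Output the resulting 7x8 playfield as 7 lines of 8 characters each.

Fill (2+0,6+0) = (2,6)
Fill (2+1,6+0) = (3,6)
Fill (2+2,6+0) = (4,6)
Fill (2+3,6+0) = (5,6)

Answer: ........
........
#.....#.
......#.
......#.
..#...#.
....#.#.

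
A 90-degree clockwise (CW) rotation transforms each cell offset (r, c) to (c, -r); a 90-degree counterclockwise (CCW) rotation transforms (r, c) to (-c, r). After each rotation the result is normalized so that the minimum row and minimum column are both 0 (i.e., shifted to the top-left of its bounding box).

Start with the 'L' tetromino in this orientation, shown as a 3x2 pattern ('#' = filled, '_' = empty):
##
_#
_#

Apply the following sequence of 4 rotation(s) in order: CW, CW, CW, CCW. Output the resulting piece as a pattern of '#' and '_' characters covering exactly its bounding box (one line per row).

Answer: #_
#_
##

Derivation:
Start:
##
_#
_#
After rotation 1 (CW):
__#
###
After rotation 2 (CW):
#_
#_
##
After rotation 3 (CW):
###
#__
After rotation 4 (CCW):
#_
#_
##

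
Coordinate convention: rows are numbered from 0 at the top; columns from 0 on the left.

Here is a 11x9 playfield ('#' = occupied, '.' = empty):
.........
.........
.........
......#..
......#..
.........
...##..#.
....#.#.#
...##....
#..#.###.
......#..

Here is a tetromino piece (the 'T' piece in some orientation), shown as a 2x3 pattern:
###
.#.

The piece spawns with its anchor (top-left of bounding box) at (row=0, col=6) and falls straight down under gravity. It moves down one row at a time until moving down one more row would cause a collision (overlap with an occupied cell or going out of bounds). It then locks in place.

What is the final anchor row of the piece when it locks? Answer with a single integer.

Answer: 2

Derivation:
Spawn at (row=0, col=6). Try each row:
  row 0: fits
  row 1: fits
  row 2: fits
  row 3: blocked -> lock at row 2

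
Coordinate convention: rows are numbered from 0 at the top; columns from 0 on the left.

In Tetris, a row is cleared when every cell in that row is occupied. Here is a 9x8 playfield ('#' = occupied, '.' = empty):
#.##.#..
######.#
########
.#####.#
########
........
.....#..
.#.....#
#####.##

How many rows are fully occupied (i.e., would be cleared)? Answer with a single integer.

Answer: 2

Derivation:
Check each row:
  row 0: 4 empty cells -> not full
  row 1: 1 empty cell -> not full
  row 2: 0 empty cells -> FULL (clear)
  row 3: 2 empty cells -> not full
  row 4: 0 empty cells -> FULL (clear)
  row 5: 8 empty cells -> not full
  row 6: 7 empty cells -> not full
  row 7: 6 empty cells -> not full
  row 8: 1 empty cell -> not full
Total rows cleared: 2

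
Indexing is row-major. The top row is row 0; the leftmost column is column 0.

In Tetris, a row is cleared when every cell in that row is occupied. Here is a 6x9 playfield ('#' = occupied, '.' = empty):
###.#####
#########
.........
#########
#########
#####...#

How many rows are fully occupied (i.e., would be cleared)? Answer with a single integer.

Check each row:
  row 0: 1 empty cell -> not full
  row 1: 0 empty cells -> FULL (clear)
  row 2: 9 empty cells -> not full
  row 3: 0 empty cells -> FULL (clear)
  row 4: 0 empty cells -> FULL (clear)
  row 5: 3 empty cells -> not full
Total rows cleared: 3

Answer: 3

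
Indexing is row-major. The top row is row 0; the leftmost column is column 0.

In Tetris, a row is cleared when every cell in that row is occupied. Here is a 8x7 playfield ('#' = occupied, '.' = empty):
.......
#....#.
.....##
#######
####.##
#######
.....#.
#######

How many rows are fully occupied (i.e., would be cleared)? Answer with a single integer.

Check each row:
  row 0: 7 empty cells -> not full
  row 1: 5 empty cells -> not full
  row 2: 5 empty cells -> not full
  row 3: 0 empty cells -> FULL (clear)
  row 4: 1 empty cell -> not full
  row 5: 0 empty cells -> FULL (clear)
  row 6: 6 empty cells -> not full
  row 7: 0 empty cells -> FULL (clear)
Total rows cleared: 3

Answer: 3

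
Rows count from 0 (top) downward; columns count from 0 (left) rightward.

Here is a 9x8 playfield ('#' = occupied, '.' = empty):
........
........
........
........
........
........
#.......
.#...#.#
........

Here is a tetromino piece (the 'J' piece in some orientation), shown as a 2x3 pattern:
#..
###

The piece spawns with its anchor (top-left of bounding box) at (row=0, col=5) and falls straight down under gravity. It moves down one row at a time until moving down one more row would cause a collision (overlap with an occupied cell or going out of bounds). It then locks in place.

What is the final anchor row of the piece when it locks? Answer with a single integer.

Answer: 5

Derivation:
Spawn at (row=0, col=5). Try each row:
  row 0: fits
  row 1: fits
  row 2: fits
  row 3: fits
  row 4: fits
  row 5: fits
  row 6: blocked -> lock at row 5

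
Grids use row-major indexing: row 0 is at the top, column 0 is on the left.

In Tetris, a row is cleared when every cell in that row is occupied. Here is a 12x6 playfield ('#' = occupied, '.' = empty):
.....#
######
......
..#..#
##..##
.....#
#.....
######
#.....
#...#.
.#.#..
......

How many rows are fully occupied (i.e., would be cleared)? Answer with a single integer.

Check each row:
  row 0: 5 empty cells -> not full
  row 1: 0 empty cells -> FULL (clear)
  row 2: 6 empty cells -> not full
  row 3: 4 empty cells -> not full
  row 4: 2 empty cells -> not full
  row 5: 5 empty cells -> not full
  row 6: 5 empty cells -> not full
  row 7: 0 empty cells -> FULL (clear)
  row 8: 5 empty cells -> not full
  row 9: 4 empty cells -> not full
  row 10: 4 empty cells -> not full
  row 11: 6 empty cells -> not full
Total rows cleared: 2

Answer: 2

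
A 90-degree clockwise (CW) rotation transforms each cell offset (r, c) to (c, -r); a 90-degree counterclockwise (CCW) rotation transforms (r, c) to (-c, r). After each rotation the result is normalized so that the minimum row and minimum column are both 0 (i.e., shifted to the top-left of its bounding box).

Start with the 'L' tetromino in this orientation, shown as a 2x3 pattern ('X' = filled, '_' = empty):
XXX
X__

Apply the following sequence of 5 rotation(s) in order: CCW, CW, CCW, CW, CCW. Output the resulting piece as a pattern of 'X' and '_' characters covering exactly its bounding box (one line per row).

Start:
XXX
X__
After rotation 1 (CCW):
X_
X_
XX
After rotation 2 (CW):
XXX
X__
After rotation 3 (CCW):
X_
X_
XX
After rotation 4 (CW):
XXX
X__
After rotation 5 (CCW):
X_
X_
XX

Answer: X_
X_
XX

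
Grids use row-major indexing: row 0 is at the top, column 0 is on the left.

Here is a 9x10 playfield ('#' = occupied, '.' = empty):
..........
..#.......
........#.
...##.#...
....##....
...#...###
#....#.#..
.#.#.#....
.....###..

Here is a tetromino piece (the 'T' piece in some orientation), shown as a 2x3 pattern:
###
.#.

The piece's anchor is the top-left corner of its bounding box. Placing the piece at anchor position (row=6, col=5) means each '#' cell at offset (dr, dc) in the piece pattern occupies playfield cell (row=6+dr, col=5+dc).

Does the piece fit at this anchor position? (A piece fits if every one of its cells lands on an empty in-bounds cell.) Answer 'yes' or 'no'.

Answer: no

Derivation:
Check each piece cell at anchor (6, 5):
  offset (0,0) -> (6,5): occupied ('#') -> FAIL
  offset (0,1) -> (6,6): empty -> OK
  offset (0,2) -> (6,7): occupied ('#') -> FAIL
  offset (1,1) -> (7,6): empty -> OK
All cells valid: no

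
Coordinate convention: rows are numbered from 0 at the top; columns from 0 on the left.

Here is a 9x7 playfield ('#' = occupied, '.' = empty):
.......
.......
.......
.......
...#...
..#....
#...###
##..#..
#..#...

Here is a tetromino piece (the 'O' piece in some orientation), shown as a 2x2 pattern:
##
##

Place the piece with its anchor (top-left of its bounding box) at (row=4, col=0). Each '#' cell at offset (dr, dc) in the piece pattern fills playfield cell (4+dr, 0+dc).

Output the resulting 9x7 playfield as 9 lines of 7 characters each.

Answer: .......
.......
.......
.......
##.#...
###....
#...###
##..#..
#..#...

Derivation:
Fill (4+0,0+0) = (4,0)
Fill (4+0,0+1) = (4,1)
Fill (4+1,0+0) = (5,0)
Fill (4+1,0+1) = (5,1)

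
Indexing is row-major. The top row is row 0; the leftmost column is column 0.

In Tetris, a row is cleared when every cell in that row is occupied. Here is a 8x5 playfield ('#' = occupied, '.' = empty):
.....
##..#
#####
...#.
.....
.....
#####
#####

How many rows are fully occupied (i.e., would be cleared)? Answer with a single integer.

Check each row:
  row 0: 5 empty cells -> not full
  row 1: 2 empty cells -> not full
  row 2: 0 empty cells -> FULL (clear)
  row 3: 4 empty cells -> not full
  row 4: 5 empty cells -> not full
  row 5: 5 empty cells -> not full
  row 6: 0 empty cells -> FULL (clear)
  row 7: 0 empty cells -> FULL (clear)
Total rows cleared: 3

Answer: 3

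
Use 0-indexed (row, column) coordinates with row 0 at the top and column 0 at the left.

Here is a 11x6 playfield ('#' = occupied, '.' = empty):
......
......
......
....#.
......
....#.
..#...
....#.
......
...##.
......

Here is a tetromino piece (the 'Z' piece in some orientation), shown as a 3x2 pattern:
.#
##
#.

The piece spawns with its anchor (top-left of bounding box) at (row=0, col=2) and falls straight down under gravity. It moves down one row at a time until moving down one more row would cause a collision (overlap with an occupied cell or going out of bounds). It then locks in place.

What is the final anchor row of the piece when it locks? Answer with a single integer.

Answer: 3

Derivation:
Spawn at (row=0, col=2). Try each row:
  row 0: fits
  row 1: fits
  row 2: fits
  row 3: fits
  row 4: blocked -> lock at row 3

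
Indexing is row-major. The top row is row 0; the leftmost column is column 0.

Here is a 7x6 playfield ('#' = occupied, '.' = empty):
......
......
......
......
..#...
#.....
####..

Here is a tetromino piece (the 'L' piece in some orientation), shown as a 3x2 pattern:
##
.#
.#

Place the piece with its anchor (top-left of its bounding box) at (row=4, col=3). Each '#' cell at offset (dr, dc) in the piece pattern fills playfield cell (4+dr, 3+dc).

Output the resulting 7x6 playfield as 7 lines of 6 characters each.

Fill (4+0,3+0) = (4,3)
Fill (4+0,3+1) = (4,4)
Fill (4+1,3+1) = (5,4)
Fill (4+2,3+1) = (6,4)

Answer: ......
......
......
......
..###.
#...#.
#####.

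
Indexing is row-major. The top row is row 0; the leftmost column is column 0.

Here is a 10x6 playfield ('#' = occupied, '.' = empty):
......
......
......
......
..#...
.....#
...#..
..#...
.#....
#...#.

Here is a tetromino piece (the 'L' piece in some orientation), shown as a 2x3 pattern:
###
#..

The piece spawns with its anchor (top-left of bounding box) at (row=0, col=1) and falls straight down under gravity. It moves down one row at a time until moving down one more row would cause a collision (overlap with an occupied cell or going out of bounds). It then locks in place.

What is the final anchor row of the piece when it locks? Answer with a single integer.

Spawn at (row=0, col=1). Try each row:
  row 0: fits
  row 1: fits
  row 2: fits
  row 3: fits
  row 4: blocked -> lock at row 3

Answer: 3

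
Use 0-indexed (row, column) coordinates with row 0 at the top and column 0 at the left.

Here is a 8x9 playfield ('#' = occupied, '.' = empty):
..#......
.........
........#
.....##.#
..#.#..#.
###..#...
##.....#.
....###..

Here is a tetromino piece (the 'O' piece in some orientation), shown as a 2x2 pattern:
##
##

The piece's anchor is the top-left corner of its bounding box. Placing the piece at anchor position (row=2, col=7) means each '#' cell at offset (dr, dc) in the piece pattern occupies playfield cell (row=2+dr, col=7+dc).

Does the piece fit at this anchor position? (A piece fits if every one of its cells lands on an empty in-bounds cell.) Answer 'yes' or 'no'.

Answer: no

Derivation:
Check each piece cell at anchor (2, 7):
  offset (0,0) -> (2,7): empty -> OK
  offset (0,1) -> (2,8): occupied ('#') -> FAIL
  offset (1,0) -> (3,7): empty -> OK
  offset (1,1) -> (3,8): occupied ('#') -> FAIL
All cells valid: no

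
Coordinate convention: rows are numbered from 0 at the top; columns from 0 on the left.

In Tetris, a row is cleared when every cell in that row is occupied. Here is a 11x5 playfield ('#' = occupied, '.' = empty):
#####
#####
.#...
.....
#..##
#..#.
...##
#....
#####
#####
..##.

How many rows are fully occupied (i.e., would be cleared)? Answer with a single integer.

Answer: 4

Derivation:
Check each row:
  row 0: 0 empty cells -> FULL (clear)
  row 1: 0 empty cells -> FULL (clear)
  row 2: 4 empty cells -> not full
  row 3: 5 empty cells -> not full
  row 4: 2 empty cells -> not full
  row 5: 3 empty cells -> not full
  row 6: 3 empty cells -> not full
  row 7: 4 empty cells -> not full
  row 8: 0 empty cells -> FULL (clear)
  row 9: 0 empty cells -> FULL (clear)
  row 10: 3 empty cells -> not full
Total rows cleared: 4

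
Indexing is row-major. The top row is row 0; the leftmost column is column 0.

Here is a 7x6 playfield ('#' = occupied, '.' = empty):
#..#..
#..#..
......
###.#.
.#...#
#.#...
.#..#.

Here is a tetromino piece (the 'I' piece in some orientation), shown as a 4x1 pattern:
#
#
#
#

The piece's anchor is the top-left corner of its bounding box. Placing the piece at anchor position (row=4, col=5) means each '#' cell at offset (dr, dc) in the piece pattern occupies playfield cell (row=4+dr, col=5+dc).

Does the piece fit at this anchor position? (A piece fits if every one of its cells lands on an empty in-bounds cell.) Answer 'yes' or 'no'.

Check each piece cell at anchor (4, 5):
  offset (0,0) -> (4,5): occupied ('#') -> FAIL
  offset (1,0) -> (5,5): empty -> OK
  offset (2,0) -> (6,5): empty -> OK
  offset (3,0) -> (7,5): out of bounds -> FAIL
All cells valid: no

Answer: no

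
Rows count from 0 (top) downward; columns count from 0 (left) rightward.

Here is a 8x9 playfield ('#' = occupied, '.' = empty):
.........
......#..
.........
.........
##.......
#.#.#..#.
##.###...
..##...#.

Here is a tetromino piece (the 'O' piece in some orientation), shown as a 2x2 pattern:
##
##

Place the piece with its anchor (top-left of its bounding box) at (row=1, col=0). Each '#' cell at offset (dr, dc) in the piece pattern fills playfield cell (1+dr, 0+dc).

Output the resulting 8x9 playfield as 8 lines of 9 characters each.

Fill (1+0,0+0) = (1,0)
Fill (1+0,0+1) = (1,1)
Fill (1+1,0+0) = (2,0)
Fill (1+1,0+1) = (2,1)

Answer: .........
##....#..
##.......
.........
##.......
#.#.#..#.
##.###...
..##...#.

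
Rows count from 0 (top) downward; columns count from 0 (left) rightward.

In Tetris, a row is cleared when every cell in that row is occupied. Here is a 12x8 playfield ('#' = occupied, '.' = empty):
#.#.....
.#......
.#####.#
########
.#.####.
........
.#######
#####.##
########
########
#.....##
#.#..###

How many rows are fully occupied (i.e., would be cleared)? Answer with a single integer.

Answer: 3

Derivation:
Check each row:
  row 0: 6 empty cells -> not full
  row 1: 7 empty cells -> not full
  row 2: 2 empty cells -> not full
  row 3: 0 empty cells -> FULL (clear)
  row 4: 3 empty cells -> not full
  row 5: 8 empty cells -> not full
  row 6: 1 empty cell -> not full
  row 7: 1 empty cell -> not full
  row 8: 0 empty cells -> FULL (clear)
  row 9: 0 empty cells -> FULL (clear)
  row 10: 5 empty cells -> not full
  row 11: 3 empty cells -> not full
Total rows cleared: 3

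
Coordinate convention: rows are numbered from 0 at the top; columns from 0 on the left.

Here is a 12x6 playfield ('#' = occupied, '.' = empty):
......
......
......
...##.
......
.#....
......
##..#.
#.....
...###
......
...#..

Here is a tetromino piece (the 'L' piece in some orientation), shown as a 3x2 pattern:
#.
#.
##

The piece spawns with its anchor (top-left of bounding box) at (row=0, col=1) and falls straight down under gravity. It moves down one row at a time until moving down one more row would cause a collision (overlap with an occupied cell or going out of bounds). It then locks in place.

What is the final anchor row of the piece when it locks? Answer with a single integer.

Spawn at (row=0, col=1). Try each row:
  row 0: fits
  row 1: fits
  row 2: fits
  row 3: blocked -> lock at row 2

Answer: 2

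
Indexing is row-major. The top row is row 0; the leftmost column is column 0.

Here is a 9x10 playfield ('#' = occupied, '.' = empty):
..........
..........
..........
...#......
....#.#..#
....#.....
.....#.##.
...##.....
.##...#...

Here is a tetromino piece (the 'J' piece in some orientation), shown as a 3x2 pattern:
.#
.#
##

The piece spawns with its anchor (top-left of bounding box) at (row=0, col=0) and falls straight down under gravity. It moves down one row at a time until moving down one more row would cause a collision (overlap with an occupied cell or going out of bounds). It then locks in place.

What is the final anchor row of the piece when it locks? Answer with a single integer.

Answer: 5

Derivation:
Spawn at (row=0, col=0). Try each row:
  row 0: fits
  row 1: fits
  row 2: fits
  row 3: fits
  row 4: fits
  row 5: fits
  row 6: blocked -> lock at row 5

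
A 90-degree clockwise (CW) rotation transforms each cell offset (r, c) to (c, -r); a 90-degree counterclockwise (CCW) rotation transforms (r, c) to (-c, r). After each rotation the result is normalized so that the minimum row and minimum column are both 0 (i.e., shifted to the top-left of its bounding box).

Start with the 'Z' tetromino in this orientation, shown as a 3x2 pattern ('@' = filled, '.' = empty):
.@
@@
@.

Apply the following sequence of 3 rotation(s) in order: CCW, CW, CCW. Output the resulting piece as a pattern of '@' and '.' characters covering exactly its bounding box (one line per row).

Start:
.@
@@
@.
After rotation 1 (CCW):
@@.
.@@
After rotation 2 (CW):
.@
@@
@.
After rotation 3 (CCW):
@@.
.@@

Answer: @@.
.@@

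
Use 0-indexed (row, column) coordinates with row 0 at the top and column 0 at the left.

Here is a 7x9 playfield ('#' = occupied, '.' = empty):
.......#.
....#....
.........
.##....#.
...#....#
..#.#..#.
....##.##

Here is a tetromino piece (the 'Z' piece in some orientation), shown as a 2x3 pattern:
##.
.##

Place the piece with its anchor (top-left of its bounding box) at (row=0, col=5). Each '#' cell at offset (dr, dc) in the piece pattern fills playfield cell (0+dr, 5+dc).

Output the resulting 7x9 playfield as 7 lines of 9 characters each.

Answer: .....###.
....#.##.
.........
.##....#.
...#....#
..#.#..#.
....##.##

Derivation:
Fill (0+0,5+0) = (0,5)
Fill (0+0,5+1) = (0,6)
Fill (0+1,5+1) = (1,6)
Fill (0+1,5+2) = (1,7)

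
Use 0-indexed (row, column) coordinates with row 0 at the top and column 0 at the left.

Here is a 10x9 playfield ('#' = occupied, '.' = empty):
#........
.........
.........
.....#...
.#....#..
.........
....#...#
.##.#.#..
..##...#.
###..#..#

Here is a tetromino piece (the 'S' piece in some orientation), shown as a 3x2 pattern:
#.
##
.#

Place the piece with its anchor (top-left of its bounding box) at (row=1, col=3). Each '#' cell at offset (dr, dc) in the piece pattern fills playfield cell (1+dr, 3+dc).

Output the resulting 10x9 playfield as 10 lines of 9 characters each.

Fill (1+0,3+0) = (1,3)
Fill (1+1,3+0) = (2,3)
Fill (1+1,3+1) = (2,4)
Fill (1+2,3+1) = (3,4)

Answer: #........
...#.....
...##....
....##...
.#....#..
.........
....#...#
.##.#.#..
..##...#.
###..#..#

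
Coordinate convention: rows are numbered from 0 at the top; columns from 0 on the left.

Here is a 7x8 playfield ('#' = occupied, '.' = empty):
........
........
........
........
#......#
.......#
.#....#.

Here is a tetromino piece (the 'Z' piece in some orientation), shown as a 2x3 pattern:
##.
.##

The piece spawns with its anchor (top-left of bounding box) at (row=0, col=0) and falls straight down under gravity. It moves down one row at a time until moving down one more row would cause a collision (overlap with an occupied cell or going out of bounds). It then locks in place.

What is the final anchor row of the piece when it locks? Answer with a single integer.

Spawn at (row=0, col=0). Try each row:
  row 0: fits
  row 1: fits
  row 2: fits
  row 3: fits
  row 4: blocked -> lock at row 3

Answer: 3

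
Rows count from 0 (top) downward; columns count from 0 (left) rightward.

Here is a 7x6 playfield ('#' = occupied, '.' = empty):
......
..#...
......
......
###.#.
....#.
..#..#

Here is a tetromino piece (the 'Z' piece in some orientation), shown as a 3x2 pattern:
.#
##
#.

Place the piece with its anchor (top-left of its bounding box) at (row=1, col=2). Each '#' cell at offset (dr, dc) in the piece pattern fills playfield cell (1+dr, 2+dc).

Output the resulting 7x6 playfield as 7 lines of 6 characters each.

Fill (1+0,2+1) = (1,3)
Fill (1+1,2+0) = (2,2)
Fill (1+1,2+1) = (2,3)
Fill (1+2,2+0) = (3,2)

Answer: ......
..##..
..##..
..#...
###.#.
....#.
..#..#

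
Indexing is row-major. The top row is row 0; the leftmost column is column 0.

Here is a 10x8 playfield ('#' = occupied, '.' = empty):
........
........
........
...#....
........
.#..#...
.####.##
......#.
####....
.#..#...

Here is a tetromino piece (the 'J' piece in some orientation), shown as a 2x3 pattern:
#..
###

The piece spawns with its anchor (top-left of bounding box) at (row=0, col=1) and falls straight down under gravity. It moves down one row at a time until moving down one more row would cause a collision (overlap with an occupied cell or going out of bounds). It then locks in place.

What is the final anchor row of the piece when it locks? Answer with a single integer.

Answer: 1

Derivation:
Spawn at (row=0, col=1). Try each row:
  row 0: fits
  row 1: fits
  row 2: blocked -> lock at row 1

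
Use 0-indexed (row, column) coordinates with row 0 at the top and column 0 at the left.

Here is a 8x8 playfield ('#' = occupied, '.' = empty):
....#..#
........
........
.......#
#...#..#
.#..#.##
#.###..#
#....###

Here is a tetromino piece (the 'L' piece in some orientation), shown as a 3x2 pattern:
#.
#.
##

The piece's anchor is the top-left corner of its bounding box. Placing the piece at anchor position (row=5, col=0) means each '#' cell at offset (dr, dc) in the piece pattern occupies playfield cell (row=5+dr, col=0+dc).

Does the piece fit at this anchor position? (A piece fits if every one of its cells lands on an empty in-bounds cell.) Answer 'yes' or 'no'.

Check each piece cell at anchor (5, 0):
  offset (0,0) -> (5,0): empty -> OK
  offset (1,0) -> (6,0): occupied ('#') -> FAIL
  offset (2,0) -> (7,0): occupied ('#') -> FAIL
  offset (2,1) -> (7,1): empty -> OK
All cells valid: no

Answer: no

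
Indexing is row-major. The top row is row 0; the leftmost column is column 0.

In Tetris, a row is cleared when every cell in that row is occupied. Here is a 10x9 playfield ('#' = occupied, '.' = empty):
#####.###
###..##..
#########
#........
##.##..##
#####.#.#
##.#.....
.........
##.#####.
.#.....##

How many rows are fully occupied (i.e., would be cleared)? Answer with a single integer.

Answer: 1

Derivation:
Check each row:
  row 0: 1 empty cell -> not full
  row 1: 4 empty cells -> not full
  row 2: 0 empty cells -> FULL (clear)
  row 3: 8 empty cells -> not full
  row 4: 3 empty cells -> not full
  row 5: 2 empty cells -> not full
  row 6: 6 empty cells -> not full
  row 7: 9 empty cells -> not full
  row 8: 2 empty cells -> not full
  row 9: 6 empty cells -> not full
Total rows cleared: 1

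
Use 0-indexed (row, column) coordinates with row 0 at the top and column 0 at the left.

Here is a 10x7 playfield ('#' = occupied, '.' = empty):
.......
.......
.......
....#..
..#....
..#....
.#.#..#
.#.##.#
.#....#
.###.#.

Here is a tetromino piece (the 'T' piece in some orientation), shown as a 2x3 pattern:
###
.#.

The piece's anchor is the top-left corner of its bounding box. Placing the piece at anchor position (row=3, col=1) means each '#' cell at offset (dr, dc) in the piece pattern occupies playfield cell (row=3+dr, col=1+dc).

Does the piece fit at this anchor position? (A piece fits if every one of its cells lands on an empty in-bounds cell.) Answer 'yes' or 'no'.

Answer: no

Derivation:
Check each piece cell at anchor (3, 1):
  offset (0,0) -> (3,1): empty -> OK
  offset (0,1) -> (3,2): empty -> OK
  offset (0,2) -> (3,3): empty -> OK
  offset (1,1) -> (4,2): occupied ('#') -> FAIL
All cells valid: no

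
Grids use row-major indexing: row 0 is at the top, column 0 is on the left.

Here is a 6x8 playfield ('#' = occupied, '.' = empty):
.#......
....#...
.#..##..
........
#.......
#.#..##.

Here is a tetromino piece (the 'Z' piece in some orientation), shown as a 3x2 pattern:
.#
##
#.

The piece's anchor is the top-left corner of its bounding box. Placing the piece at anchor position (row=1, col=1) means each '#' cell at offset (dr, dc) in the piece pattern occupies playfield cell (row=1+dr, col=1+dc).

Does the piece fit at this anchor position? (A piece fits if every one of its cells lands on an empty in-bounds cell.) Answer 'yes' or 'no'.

Answer: no

Derivation:
Check each piece cell at anchor (1, 1):
  offset (0,1) -> (1,2): empty -> OK
  offset (1,0) -> (2,1): occupied ('#') -> FAIL
  offset (1,1) -> (2,2): empty -> OK
  offset (2,0) -> (3,1): empty -> OK
All cells valid: no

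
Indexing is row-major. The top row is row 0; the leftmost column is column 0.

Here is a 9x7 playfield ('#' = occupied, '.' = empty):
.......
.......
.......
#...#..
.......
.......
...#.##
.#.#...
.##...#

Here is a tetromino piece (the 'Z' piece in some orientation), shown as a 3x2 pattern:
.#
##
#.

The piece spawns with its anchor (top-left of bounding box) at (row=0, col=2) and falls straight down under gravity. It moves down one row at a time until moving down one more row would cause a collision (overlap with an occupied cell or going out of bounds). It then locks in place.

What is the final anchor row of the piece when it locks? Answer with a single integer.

Answer: 4

Derivation:
Spawn at (row=0, col=2). Try each row:
  row 0: fits
  row 1: fits
  row 2: fits
  row 3: fits
  row 4: fits
  row 5: blocked -> lock at row 4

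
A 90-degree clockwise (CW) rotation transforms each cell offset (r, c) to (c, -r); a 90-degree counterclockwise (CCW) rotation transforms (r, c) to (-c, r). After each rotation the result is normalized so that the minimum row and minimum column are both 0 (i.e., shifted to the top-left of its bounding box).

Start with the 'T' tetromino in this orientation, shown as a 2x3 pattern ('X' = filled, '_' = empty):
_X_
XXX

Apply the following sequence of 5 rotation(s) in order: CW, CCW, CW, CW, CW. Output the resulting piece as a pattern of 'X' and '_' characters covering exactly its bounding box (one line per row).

Start:
_X_
XXX
After rotation 1 (CW):
X_
XX
X_
After rotation 2 (CCW):
_X_
XXX
After rotation 3 (CW):
X_
XX
X_
After rotation 4 (CW):
XXX
_X_
After rotation 5 (CW):
_X
XX
_X

Answer: _X
XX
_X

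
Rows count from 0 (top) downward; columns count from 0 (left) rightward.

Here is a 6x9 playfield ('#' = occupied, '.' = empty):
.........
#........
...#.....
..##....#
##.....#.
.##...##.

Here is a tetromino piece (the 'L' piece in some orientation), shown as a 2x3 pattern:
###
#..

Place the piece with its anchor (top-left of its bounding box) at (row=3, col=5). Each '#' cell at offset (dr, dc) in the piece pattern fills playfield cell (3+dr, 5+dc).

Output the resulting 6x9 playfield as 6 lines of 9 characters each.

Fill (3+0,5+0) = (3,5)
Fill (3+0,5+1) = (3,6)
Fill (3+0,5+2) = (3,7)
Fill (3+1,5+0) = (4,5)

Answer: .........
#........
...#.....
..##.####
##...#.#.
.##...##.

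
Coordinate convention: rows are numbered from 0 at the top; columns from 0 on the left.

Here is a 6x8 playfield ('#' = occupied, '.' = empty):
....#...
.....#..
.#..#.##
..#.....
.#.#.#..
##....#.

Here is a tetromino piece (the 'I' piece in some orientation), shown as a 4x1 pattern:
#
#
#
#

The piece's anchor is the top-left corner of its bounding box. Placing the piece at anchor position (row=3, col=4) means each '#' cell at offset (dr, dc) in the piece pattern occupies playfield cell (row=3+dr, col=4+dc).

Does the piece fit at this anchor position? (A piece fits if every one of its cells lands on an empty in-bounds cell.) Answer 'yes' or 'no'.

Check each piece cell at anchor (3, 4):
  offset (0,0) -> (3,4): empty -> OK
  offset (1,0) -> (4,4): empty -> OK
  offset (2,0) -> (5,4): empty -> OK
  offset (3,0) -> (6,4): out of bounds -> FAIL
All cells valid: no

Answer: no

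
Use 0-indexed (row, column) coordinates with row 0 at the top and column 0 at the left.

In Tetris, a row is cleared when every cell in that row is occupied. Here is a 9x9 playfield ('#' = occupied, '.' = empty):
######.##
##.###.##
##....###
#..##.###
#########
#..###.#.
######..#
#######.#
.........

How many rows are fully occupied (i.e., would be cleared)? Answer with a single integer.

Answer: 1

Derivation:
Check each row:
  row 0: 1 empty cell -> not full
  row 1: 2 empty cells -> not full
  row 2: 4 empty cells -> not full
  row 3: 3 empty cells -> not full
  row 4: 0 empty cells -> FULL (clear)
  row 5: 4 empty cells -> not full
  row 6: 2 empty cells -> not full
  row 7: 1 empty cell -> not full
  row 8: 9 empty cells -> not full
Total rows cleared: 1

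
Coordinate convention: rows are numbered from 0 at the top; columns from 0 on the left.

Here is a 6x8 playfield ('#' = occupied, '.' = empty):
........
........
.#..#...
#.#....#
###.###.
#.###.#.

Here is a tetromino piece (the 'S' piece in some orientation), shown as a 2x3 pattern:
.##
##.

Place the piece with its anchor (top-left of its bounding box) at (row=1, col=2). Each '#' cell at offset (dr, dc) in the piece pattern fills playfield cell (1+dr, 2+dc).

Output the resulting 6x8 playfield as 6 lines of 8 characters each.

Fill (1+0,2+1) = (1,3)
Fill (1+0,2+2) = (1,4)
Fill (1+1,2+0) = (2,2)
Fill (1+1,2+1) = (2,3)

Answer: ........
...##...
.####...
#.#....#
###.###.
#.###.#.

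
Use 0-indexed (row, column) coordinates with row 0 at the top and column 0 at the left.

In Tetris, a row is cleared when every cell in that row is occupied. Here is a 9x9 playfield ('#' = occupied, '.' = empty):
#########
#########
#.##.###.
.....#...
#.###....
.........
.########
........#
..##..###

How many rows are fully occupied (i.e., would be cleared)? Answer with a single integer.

Check each row:
  row 0: 0 empty cells -> FULL (clear)
  row 1: 0 empty cells -> FULL (clear)
  row 2: 3 empty cells -> not full
  row 3: 8 empty cells -> not full
  row 4: 5 empty cells -> not full
  row 5: 9 empty cells -> not full
  row 6: 1 empty cell -> not full
  row 7: 8 empty cells -> not full
  row 8: 4 empty cells -> not full
Total rows cleared: 2

Answer: 2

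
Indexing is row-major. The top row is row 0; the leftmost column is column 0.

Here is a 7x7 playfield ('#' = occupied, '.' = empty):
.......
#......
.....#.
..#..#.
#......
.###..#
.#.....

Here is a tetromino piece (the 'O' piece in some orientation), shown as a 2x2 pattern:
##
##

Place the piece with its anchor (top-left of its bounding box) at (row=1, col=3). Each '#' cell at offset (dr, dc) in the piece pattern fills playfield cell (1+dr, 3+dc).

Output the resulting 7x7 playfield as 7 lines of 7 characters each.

Answer: .......
#..##..
...###.
..#..#.
#......
.###..#
.#.....

Derivation:
Fill (1+0,3+0) = (1,3)
Fill (1+0,3+1) = (1,4)
Fill (1+1,3+0) = (2,3)
Fill (1+1,3+1) = (2,4)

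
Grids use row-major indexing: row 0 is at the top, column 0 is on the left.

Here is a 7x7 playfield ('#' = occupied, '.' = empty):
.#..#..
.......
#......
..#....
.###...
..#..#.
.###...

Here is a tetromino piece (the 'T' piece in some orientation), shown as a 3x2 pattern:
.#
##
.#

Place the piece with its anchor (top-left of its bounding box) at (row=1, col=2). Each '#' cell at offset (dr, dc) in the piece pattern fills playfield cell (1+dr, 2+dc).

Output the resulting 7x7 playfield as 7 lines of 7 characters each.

Fill (1+0,2+1) = (1,3)
Fill (1+1,2+0) = (2,2)
Fill (1+1,2+1) = (2,3)
Fill (1+2,2+1) = (3,3)

Answer: .#..#..
...#...
#.##...
..##...
.###...
..#..#.
.###...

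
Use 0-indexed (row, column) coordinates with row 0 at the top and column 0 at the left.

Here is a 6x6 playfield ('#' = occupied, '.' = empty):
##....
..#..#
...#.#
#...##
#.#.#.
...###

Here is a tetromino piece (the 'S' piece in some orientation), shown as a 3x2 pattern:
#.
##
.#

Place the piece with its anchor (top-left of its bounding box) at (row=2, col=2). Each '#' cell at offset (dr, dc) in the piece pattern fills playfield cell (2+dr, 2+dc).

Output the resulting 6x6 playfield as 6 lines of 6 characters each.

Answer: ##....
..#..#
..##.#
#.####
#.###.
...###

Derivation:
Fill (2+0,2+0) = (2,2)
Fill (2+1,2+0) = (3,2)
Fill (2+1,2+1) = (3,3)
Fill (2+2,2+1) = (4,3)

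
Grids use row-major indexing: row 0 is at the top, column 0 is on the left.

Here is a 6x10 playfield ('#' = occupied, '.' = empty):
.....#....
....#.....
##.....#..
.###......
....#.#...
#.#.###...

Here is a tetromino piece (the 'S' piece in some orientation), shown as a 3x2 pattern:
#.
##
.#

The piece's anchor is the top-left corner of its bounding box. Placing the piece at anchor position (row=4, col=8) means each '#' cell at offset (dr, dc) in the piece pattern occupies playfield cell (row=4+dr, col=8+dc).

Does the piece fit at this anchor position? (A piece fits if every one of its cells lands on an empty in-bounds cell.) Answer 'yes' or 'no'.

Answer: no

Derivation:
Check each piece cell at anchor (4, 8):
  offset (0,0) -> (4,8): empty -> OK
  offset (1,0) -> (5,8): empty -> OK
  offset (1,1) -> (5,9): empty -> OK
  offset (2,1) -> (6,9): out of bounds -> FAIL
All cells valid: no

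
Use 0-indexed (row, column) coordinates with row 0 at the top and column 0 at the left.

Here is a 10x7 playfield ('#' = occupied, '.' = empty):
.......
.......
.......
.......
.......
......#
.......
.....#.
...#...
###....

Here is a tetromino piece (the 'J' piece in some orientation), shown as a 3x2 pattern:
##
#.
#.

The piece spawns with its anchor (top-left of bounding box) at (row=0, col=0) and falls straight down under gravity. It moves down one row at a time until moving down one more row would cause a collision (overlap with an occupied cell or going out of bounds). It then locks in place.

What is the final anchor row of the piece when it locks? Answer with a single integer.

Answer: 6

Derivation:
Spawn at (row=0, col=0). Try each row:
  row 0: fits
  row 1: fits
  row 2: fits
  row 3: fits
  row 4: fits
  row 5: fits
  row 6: fits
  row 7: blocked -> lock at row 6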